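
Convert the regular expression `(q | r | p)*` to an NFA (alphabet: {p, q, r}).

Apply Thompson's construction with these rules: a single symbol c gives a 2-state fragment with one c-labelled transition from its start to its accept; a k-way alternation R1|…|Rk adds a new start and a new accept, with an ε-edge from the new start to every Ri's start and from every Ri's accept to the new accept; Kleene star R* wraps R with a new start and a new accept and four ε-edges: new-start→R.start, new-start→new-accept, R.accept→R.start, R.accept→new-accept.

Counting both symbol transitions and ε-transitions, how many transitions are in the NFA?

13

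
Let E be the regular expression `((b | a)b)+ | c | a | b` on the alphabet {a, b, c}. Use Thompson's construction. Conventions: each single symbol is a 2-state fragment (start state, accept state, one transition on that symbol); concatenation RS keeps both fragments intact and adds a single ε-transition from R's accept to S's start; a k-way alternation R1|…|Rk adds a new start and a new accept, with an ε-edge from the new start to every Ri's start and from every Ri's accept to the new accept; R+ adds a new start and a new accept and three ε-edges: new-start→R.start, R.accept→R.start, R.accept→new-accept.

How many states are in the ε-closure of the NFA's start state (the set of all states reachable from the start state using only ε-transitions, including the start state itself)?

Compute the ε-closure size of each fragment's start state recursively; a symbol fragment's start has no outgoing ε-edge, so its closure is just itself (size 1).
  b | a — new start ε-reaches every alternative's start; none of them accept ε, so the new accept is not reached: |closure| = 1 + 1 + 1 = 3
  (b | a)b — |closure| equals the left operand's closure size = 3 (its accept is not ε-reachable, so the closure stops there)
  ((b | a)b)+ — |closure| = 1 + 3 = 4 (the body doesn't accept ε, so the new accept is not reached)
  ((b | a)b)+ | c | a | b — new start ε-reaches every alternative's start; none of them accept ε, so the new accept is not reached: |closure| = 1 + 4 + 1 + 1 + 1 = 8

8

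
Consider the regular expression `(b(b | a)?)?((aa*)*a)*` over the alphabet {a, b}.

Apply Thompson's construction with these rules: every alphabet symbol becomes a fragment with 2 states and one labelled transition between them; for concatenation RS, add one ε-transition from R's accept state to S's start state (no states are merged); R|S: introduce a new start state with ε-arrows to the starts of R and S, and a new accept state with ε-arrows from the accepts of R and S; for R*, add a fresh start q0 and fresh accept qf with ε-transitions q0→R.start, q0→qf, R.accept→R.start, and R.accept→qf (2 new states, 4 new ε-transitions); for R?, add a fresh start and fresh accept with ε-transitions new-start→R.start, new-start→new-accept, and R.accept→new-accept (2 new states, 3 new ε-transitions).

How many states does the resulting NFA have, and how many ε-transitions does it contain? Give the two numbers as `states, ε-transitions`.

24, 26

By structural recursion:
Each of the 6 symbol leaves contributes 2 states and 0 ε-transitions.
  b | a — 6 states, 4 ε-transitions
  (b | a)? — 8 states, 7 ε-transitions
  b(b | a)? — 10 states, 8 ε-transitions
  (b(b | a)?)? — 12 states, 11 ε-transitions
  a* — 4 states, 4 ε-transitions
  aa* — 6 states, 5 ε-transitions
  (aa*)* — 8 states, 9 ε-transitions
  (aa*)*a — 10 states, 10 ε-transitions
  ((aa*)*a)* — 12 states, 14 ε-transitions
  (b(b | a)?)?((aa*)*a)* — 24 states, 26 ε-transitions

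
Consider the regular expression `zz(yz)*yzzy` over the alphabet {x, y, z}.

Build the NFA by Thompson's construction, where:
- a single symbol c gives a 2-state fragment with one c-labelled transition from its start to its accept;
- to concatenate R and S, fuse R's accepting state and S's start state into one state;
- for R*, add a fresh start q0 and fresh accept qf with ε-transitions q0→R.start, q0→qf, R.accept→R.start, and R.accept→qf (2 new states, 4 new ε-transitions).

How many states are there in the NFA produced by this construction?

Per subexpression:
Each of the 8 symbol leaves contributes a 2-state fragment.
  yz — 3 states
  (yz)* — 5 states
  zz(yz)*yzzy — 11 states

11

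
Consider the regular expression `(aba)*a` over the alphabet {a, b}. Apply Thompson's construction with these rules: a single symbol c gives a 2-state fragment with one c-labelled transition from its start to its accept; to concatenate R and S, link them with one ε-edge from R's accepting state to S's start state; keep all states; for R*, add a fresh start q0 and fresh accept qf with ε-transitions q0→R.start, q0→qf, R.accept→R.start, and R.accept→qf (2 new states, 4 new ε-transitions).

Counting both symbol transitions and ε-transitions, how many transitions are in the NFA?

Bottom-up over the parse tree:
Each of the 4 symbol leaves contributes 1 transition (1 symbol, 0 ε).
  aba : 5 transitions (3 symbol, 2 ε)
  (aba)* : 9 transitions (3 symbol, 6 ε)
  (aba)*a : 11 transitions (4 symbol, 7 ε)

11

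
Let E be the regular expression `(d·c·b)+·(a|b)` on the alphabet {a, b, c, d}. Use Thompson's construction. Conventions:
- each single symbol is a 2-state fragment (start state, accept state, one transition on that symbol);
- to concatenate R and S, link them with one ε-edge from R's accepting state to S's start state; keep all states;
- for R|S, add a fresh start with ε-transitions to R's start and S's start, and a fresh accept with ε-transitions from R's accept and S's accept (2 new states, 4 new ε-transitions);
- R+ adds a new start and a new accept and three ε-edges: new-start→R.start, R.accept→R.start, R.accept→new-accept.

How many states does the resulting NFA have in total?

Per subexpression:
Each of the 5 symbol leaves contributes a 2-state fragment.
  d·c·b = 6 states
  (d·c·b)+ = 8 states
  a|b = 6 states
  (d·c·b)+·(a|b) = 14 states

14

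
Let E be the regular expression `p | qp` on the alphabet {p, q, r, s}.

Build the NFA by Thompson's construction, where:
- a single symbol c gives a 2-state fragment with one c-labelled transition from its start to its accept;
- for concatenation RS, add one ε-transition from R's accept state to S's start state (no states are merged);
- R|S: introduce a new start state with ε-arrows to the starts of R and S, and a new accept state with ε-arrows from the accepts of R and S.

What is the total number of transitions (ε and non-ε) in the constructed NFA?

8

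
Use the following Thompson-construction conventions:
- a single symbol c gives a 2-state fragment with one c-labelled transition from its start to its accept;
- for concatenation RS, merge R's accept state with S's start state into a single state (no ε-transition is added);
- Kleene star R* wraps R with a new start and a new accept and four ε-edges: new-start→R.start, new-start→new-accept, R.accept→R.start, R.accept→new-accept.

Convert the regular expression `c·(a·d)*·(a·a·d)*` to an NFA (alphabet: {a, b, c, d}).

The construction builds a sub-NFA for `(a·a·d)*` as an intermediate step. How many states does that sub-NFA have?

Fragment for `(a·a·d)*`:
Each of the 3 symbol leaves contributes a 2-state fragment.
  a·a·d → 4 states
  (a·a·d)* → 6 states

6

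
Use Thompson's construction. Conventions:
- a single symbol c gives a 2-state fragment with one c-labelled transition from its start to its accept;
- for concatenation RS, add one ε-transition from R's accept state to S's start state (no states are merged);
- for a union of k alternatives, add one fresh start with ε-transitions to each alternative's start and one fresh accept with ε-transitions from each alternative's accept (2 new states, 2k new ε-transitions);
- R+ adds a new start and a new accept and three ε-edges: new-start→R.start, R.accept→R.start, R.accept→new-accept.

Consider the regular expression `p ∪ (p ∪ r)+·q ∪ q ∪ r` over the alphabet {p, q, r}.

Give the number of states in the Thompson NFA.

Building bottom-up:
Each of the 6 symbol leaves contributes a 2-state fragment.
  p ∪ r : 6 states
  (p ∪ r)+ : 8 states
  (p ∪ r)+·q : 10 states
  p ∪ (p ∪ r)+·q ∪ q ∪ r : 18 states

18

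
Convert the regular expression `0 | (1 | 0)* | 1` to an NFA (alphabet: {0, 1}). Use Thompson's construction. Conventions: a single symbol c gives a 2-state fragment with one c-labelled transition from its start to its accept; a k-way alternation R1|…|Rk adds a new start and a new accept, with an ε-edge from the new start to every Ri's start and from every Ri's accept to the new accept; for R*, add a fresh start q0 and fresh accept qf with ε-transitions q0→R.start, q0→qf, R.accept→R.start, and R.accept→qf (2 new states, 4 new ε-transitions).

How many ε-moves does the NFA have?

By structural recursion:
Each of the 4 symbol leaves contributes 0 ε-transitions.
  1 | 0 : 4 ε-transitions
  (1 | 0)* : 8 ε-transitions
  0 | (1 | 0)* | 1 : 14 ε-transitions

14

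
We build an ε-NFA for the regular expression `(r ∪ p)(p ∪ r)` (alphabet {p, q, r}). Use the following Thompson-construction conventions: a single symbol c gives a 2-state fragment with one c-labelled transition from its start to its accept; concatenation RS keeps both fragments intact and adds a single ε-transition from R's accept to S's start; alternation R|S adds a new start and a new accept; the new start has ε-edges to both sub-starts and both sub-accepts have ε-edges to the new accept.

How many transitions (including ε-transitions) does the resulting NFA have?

Bottom-up over the parse tree:
Each of the 4 symbol leaves contributes 1 transition (1 symbol, 0 ε).
  r ∪ p — 6 transitions (2 symbol, 4 ε)
  p ∪ r — 6 transitions (2 symbol, 4 ε)
  (r ∪ p)(p ∪ r) — 13 transitions (4 symbol, 9 ε)

13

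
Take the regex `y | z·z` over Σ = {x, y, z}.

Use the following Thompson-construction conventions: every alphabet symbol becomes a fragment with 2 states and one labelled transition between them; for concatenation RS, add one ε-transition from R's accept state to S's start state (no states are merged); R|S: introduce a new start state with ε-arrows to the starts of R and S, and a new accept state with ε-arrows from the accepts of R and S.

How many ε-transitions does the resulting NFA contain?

5

By structural recursion:
Each of the 3 symbol leaves contributes 0 ε-transitions.
  z·z = 1 ε-transition
  y | z·z = 5 ε-transitions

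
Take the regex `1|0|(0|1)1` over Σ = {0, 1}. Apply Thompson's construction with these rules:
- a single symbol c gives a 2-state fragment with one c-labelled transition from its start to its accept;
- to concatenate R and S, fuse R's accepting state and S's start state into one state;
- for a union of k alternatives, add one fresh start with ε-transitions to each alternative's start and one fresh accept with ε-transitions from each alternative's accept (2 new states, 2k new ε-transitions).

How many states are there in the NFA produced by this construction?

13

Recursing over subexpressions:
Each of the 5 symbol leaves contributes a 2-state fragment.
  0|1 → 6 states
  (0|1)1 → 7 states
  1|0|(0|1)1 → 13 states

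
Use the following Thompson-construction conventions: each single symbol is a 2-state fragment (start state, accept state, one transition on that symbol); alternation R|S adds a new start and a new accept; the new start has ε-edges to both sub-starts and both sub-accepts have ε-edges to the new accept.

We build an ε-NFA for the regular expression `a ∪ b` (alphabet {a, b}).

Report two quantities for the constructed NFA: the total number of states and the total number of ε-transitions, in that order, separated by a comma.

By structural recursion:
Each of the 2 symbol leaves contributes 2 states and 0 ε-transitions.
  a ∪ b — 6 states, 4 ε-transitions

6, 4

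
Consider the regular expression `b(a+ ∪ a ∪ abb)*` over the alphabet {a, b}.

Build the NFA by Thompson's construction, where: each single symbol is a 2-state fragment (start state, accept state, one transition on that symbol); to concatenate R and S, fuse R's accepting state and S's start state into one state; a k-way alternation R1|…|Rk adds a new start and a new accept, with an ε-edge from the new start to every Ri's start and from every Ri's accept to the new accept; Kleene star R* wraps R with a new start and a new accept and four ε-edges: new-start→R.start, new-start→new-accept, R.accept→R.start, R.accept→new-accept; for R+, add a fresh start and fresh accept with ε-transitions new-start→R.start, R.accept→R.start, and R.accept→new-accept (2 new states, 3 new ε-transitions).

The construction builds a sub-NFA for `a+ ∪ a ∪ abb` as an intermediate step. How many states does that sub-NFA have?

12

Fragment for `a+ ∪ a ∪ abb`:
Each of the 5 symbol leaves contributes a 2-state fragment.
  a+ → 4 states
  abb → 4 states
  a+ ∪ a ∪ abb → 12 states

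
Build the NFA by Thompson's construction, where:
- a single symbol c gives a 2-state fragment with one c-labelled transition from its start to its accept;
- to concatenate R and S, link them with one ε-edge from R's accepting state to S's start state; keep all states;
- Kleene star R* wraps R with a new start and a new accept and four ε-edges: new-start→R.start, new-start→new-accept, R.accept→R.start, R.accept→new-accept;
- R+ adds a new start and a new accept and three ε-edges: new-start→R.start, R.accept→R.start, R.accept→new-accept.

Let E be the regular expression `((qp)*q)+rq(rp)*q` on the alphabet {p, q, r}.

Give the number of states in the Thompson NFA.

22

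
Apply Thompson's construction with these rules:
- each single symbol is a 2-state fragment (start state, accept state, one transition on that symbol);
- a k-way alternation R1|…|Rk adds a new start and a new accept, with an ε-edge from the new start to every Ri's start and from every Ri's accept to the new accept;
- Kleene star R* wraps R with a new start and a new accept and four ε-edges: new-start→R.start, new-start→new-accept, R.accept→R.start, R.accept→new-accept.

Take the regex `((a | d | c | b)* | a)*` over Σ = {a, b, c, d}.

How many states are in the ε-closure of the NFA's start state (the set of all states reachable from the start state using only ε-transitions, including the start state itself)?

12

Let C(F) = |ε-closure(F.start)| within fragment F, and note whether F accepts ε. Symbol fragments have C = 1 and do not accept ε. Then:
  a | d | c | b → new start ε-reaches every alternative's start; none of them accept ε, so the new accept is not reached: |closure| = 1 + 1 + 1 + 1 + 1 = 5
  (a | d | c | b)* → new start has ε-edges to the inner start and to the new accept, so |closure| = 2 + 5 = 7
  (a | d | c | b)* | a → new start ε-reaches every alternative's start; at least one alternative accepts ε, so the union's new accept is reached too: |closure| = 1 + 7 + 1 + 1 = 10
  ((a | d | c | b)* | a)* → new start has ε-edges to the inner start and to the new accept, so |closure| = 2 + 10 = 12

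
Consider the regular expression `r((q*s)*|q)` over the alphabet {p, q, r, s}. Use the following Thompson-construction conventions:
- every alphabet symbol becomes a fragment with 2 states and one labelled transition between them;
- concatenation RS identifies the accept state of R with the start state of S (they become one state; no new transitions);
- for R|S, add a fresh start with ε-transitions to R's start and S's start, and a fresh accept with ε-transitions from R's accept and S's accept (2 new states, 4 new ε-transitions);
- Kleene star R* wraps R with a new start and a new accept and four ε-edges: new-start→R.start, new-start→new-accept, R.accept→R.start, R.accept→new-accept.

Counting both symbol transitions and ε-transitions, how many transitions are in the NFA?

16

Building bottom-up:
Each of the 4 symbol leaves contributes 1 transition (1 symbol, 0 ε).
  q* — 5 transitions (1 symbol, 4 ε)
  q*s — 6 transitions (2 symbol, 4 ε)
  (q*s)* — 10 transitions (2 symbol, 8 ε)
  (q*s)*|q — 15 transitions (3 symbol, 12 ε)
  r((q*s)*|q) — 16 transitions (4 symbol, 12 ε)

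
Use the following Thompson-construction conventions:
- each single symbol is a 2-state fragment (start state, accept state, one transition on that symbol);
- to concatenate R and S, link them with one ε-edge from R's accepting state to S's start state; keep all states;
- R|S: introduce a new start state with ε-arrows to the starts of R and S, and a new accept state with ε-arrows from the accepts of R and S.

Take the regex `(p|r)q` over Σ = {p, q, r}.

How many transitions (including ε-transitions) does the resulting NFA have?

By structural recursion:
Each of the 3 symbol leaves contributes 1 transition (1 symbol, 0 ε).
  p|r → 6 transitions (2 symbol, 4 ε)
  (p|r)q → 8 transitions (3 symbol, 5 ε)

8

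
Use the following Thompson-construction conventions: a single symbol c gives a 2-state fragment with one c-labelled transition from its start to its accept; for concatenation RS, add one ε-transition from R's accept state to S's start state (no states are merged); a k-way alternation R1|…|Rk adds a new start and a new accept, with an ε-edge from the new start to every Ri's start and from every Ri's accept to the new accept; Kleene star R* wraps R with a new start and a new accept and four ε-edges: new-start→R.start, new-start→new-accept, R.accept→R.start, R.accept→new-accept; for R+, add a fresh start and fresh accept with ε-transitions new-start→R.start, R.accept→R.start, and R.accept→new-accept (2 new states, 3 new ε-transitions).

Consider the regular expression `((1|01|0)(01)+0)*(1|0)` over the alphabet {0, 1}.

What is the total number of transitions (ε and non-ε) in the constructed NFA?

31

Per subexpression:
Each of the 9 symbol leaves contributes 1 transition (1 symbol, 0 ε).
  01 → 3 transitions (2 symbol, 1 ε)
  1|01|0 → 11 transitions (4 symbol, 7 ε)
  01 → 3 transitions (2 symbol, 1 ε)
  (01)+ → 6 transitions (2 symbol, 4 ε)
  (1|01|0)(01)+0 → 20 transitions (7 symbol, 13 ε)
  ((1|01|0)(01)+0)* → 24 transitions (7 symbol, 17 ε)
  1|0 → 6 transitions (2 symbol, 4 ε)
  ((1|01|0)(01)+0)*(1|0) → 31 transitions (9 symbol, 22 ε)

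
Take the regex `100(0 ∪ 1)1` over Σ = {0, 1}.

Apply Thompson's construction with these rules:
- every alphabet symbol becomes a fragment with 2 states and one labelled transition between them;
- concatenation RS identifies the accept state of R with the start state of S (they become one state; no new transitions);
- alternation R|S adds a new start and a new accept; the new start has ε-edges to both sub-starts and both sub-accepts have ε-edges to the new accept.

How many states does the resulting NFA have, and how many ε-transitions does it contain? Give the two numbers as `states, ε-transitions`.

10, 4

Recursing over subexpressions:
Each of the 6 symbol leaves contributes 2 states and 0 ε-transitions.
  0 ∪ 1 = 6 states, 4 ε-transitions
  100(0 ∪ 1)1 = 10 states, 4 ε-transitions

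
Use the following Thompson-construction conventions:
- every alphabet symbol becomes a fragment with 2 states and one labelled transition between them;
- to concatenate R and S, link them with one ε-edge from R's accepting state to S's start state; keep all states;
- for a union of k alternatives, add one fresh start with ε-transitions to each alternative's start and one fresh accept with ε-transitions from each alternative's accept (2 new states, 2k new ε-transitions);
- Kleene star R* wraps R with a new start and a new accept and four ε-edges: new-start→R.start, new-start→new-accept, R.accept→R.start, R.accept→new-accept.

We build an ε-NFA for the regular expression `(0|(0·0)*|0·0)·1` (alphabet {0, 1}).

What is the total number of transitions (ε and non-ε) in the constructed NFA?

19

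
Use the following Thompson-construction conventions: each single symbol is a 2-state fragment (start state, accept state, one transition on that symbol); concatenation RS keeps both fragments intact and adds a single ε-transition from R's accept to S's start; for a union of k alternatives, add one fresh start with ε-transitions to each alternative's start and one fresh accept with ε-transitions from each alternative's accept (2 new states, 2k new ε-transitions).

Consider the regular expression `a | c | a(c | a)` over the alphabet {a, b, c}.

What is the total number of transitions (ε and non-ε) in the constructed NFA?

16

Building bottom-up:
Each of the 5 symbol leaves contributes 1 transition (1 symbol, 0 ε).
  c | a → 6 transitions (2 symbol, 4 ε)
  a(c | a) → 8 transitions (3 symbol, 5 ε)
  a | c | a(c | a) → 16 transitions (5 symbol, 11 ε)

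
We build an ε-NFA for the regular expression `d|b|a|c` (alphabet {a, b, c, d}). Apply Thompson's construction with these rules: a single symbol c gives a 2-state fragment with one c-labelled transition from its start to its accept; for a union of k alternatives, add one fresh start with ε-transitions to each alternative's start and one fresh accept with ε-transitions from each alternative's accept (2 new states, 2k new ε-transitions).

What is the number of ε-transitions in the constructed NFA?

Recursing over subexpressions:
Each of the 4 symbol leaves contributes 0 ε-transitions.
  d|b|a|c : 8 ε-transitions

8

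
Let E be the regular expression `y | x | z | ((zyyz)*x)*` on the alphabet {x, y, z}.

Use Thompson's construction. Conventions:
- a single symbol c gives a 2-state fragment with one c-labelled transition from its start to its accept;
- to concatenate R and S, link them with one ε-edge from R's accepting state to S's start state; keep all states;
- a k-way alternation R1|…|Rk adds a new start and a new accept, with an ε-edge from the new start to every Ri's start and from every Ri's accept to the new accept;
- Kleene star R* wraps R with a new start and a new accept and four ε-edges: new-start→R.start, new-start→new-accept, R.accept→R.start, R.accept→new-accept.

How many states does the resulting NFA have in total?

Per subexpression:
Each of the 8 symbol leaves contributes a 2-state fragment.
  zyyz → 8 states
  (zyyz)* → 10 states
  (zyyz)*x → 12 states
  ((zyyz)*x)* → 14 states
  y | x | z | ((zyyz)*x)* → 22 states

22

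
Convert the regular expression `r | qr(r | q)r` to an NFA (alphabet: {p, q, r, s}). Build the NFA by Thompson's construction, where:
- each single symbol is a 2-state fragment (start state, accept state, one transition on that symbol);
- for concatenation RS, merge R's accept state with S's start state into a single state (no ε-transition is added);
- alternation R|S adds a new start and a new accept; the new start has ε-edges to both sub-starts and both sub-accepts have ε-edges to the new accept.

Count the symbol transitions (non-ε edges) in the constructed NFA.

6

Building bottom-up:
Each of the 6 symbol leaves contributes exactly 1 symbol transition.
  r | q — 2 symbol transitions
  qr(r | q)r — 5 symbol transitions
  r | qr(r | q)r — 6 symbol transitions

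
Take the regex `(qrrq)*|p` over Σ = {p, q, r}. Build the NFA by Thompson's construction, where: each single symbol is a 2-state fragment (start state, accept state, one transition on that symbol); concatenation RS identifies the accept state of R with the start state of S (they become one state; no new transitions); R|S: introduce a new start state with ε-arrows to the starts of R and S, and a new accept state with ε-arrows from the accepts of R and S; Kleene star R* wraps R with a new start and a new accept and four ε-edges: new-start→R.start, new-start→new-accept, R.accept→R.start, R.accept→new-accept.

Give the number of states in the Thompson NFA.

11

By structural recursion:
Each of the 5 symbol leaves contributes a 2-state fragment.
  qrrq : 5 states
  (qrrq)* : 7 states
  (qrrq)*|p : 11 states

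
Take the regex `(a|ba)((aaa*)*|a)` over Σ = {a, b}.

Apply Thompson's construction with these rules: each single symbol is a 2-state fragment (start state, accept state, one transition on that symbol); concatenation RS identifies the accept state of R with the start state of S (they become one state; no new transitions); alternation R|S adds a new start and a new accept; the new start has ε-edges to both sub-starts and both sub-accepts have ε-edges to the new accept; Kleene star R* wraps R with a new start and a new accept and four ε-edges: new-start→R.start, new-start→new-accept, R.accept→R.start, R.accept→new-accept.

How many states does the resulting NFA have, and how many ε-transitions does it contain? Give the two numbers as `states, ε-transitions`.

Building bottom-up:
Each of the 7 symbol leaves contributes 2 states and 0 ε-transitions.
  ba — 3 states, 0 ε-transitions
  a|ba — 7 states, 4 ε-transitions
  a* — 4 states, 4 ε-transitions
  aaa* — 6 states, 4 ε-transitions
  (aaa*)* — 8 states, 8 ε-transitions
  (aaa*)*|a — 12 states, 12 ε-transitions
  (a|ba)((aaa*)*|a) — 18 states, 16 ε-transitions

18, 16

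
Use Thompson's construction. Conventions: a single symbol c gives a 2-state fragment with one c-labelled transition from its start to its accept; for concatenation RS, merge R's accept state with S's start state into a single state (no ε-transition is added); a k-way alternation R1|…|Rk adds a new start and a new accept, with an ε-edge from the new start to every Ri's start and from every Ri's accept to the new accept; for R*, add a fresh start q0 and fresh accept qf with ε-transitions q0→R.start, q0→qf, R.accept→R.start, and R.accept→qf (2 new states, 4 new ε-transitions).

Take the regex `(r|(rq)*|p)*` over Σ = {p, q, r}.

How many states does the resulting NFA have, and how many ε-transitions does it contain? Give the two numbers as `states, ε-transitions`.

13, 14

By structural recursion:
Each of the 4 symbol leaves contributes 2 states and 0 ε-transitions.
  rq = 3 states, 0 ε-transitions
  (rq)* = 5 states, 4 ε-transitions
  r|(rq)*|p = 11 states, 10 ε-transitions
  (r|(rq)*|p)* = 13 states, 14 ε-transitions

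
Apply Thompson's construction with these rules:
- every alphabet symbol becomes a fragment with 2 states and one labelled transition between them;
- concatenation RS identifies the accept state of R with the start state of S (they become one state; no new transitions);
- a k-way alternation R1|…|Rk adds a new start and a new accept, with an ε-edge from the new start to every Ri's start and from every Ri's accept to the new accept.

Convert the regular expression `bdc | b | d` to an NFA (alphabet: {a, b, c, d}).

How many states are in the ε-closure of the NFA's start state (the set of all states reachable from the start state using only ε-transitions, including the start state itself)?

4

Compute the ε-closure size of each fragment's start state recursively; a symbol fragment's start has no outgoing ε-edge, so its closure is just itself (size 1).
  bdc — same as the first factor's closure: |closure| = 1
  bdc | b | d — new start ε-reaches every alternative's start; none of them accept ε, so the new accept is not reached: |closure| = 1 + 1 + 1 + 1 = 4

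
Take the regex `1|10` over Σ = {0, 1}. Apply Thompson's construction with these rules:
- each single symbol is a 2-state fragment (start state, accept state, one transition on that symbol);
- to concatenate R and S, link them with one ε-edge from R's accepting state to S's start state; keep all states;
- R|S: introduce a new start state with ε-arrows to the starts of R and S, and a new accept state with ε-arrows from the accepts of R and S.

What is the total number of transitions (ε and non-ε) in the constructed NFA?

8

Per subexpression:
Each of the 3 symbol leaves contributes 1 transition (1 symbol, 0 ε).
  10 — 3 transitions (2 symbol, 1 ε)
  1|10 — 8 transitions (3 symbol, 5 ε)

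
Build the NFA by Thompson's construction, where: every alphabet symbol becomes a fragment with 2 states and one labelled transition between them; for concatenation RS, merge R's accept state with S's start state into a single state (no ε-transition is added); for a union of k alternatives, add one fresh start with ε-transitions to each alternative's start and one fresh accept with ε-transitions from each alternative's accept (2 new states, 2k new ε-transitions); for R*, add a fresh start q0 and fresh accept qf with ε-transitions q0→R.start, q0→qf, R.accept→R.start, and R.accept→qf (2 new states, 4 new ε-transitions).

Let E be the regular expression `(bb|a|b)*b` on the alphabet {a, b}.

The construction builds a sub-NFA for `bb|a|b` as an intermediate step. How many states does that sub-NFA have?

9

Fragment for `bb|a|b`:
Each of the 4 symbol leaves contributes a 2-state fragment.
  bb : 3 states
  bb|a|b : 9 states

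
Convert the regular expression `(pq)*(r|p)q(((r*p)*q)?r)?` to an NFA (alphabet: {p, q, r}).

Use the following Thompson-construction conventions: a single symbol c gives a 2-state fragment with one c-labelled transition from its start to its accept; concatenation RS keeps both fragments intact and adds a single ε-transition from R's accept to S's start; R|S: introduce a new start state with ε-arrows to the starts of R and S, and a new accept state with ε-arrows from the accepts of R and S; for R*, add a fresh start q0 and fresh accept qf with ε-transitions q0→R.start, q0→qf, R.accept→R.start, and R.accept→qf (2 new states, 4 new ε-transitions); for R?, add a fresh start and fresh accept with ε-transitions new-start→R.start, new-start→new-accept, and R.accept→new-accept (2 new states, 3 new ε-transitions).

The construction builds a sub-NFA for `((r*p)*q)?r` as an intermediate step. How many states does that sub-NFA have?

14

Fragment for `((r*p)*q)?r`:
Each of the 4 symbol leaves contributes a 2-state fragment.
  r* → 4 states
  r*p → 6 states
  (r*p)* → 8 states
  (r*p)*q → 10 states
  ((r*p)*q)? → 12 states
  ((r*p)*q)?r → 14 states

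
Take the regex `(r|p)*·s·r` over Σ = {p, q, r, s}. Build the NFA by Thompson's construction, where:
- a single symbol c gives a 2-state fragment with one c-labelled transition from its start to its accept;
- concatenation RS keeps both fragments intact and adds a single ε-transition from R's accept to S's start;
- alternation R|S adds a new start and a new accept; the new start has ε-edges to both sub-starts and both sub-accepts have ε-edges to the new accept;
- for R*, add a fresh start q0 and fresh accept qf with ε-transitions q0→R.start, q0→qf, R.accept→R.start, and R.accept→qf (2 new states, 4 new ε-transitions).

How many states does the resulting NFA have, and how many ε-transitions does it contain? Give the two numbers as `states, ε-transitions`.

12, 10

Recursing over subexpressions:
Each of the 4 symbol leaves contributes 2 states and 0 ε-transitions.
  r|p = 6 states, 4 ε-transitions
  (r|p)* = 8 states, 8 ε-transitions
  (r|p)*·s·r = 12 states, 10 ε-transitions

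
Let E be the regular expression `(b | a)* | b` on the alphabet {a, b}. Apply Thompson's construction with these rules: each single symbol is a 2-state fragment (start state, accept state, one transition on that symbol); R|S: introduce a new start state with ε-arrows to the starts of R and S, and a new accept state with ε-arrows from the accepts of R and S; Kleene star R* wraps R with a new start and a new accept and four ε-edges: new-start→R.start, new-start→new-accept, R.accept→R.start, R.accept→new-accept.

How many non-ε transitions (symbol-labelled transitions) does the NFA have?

3

Bottom-up over the parse tree:
Each of the 3 symbol leaves contributes exactly 1 symbol transition.
  b | a → 2 symbol transitions
  (b | a)* → 2 symbol transitions
  (b | a)* | b → 3 symbol transitions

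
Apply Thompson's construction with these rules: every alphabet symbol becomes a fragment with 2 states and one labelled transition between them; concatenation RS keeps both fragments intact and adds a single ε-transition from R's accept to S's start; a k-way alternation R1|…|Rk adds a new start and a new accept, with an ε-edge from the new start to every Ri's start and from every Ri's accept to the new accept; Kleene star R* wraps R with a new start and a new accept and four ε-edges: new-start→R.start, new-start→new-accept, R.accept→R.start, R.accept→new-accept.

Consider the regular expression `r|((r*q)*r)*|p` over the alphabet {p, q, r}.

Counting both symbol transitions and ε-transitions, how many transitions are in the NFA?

Building bottom-up:
Each of the 5 symbol leaves contributes 1 transition (1 symbol, 0 ε).
  r* : 5 transitions (1 symbol, 4 ε)
  r*q : 7 transitions (2 symbol, 5 ε)
  (r*q)* : 11 transitions (2 symbol, 9 ε)
  (r*q)*r : 13 transitions (3 symbol, 10 ε)
  ((r*q)*r)* : 17 transitions (3 symbol, 14 ε)
  r|((r*q)*r)*|p : 25 transitions (5 symbol, 20 ε)

25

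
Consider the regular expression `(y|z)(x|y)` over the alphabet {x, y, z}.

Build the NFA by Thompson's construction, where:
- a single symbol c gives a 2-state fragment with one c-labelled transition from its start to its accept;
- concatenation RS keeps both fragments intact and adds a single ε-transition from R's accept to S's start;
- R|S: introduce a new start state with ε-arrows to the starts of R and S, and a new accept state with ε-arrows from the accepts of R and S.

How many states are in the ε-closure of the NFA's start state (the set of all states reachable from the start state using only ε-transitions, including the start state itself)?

3

Work bottom-up. For each fragment F, track |ε-closure(F.start)| and whether F's accept lies in that closure (i.e. whether F accepts ε). A single-symbol fragment has closure size 1 and does not accept ε.
  y|z — C = 1 + 1 + 1 = 3 (the new accept is not ε-reachable since no branch accepts ε)
  x|y — C = 1 + 1 + 1 = 3 (the new accept is not ε-reachable since no branch accepts ε)
  (y|z)(x|y) — C equals the left operand's closure size = 3 (its accept is not ε-reachable, so the closure stops there)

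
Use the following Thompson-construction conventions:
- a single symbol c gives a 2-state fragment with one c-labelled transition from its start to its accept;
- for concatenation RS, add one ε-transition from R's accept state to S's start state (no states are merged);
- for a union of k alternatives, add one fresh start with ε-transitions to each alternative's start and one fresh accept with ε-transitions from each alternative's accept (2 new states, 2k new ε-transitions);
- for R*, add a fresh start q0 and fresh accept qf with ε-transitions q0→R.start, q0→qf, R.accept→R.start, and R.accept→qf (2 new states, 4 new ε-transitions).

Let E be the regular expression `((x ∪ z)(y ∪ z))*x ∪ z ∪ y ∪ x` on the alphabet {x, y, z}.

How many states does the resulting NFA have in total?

Per subexpression:
Each of the 8 symbol leaves contributes a 2-state fragment.
  x ∪ z — 6 states
  y ∪ z — 6 states
  (x ∪ z)(y ∪ z) — 12 states
  ((x ∪ z)(y ∪ z))* — 14 states
  ((x ∪ z)(y ∪ z))*x — 16 states
  ((x ∪ z)(y ∪ z))*x ∪ z ∪ y ∪ x — 24 states

24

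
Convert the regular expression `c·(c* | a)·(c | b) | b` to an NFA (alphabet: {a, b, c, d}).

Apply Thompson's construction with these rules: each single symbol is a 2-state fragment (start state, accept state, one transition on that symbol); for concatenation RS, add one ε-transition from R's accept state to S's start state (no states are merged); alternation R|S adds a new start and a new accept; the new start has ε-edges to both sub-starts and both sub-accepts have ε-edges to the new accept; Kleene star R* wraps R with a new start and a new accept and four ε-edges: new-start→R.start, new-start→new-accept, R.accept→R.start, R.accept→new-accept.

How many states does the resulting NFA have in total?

20

Building bottom-up:
Each of the 6 symbol leaves contributes a 2-state fragment.
  c* = 4 states
  c* | a = 8 states
  c | b = 6 states
  c·(c* | a)·(c | b) = 16 states
  c·(c* | a)·(c | b) | b = 20 states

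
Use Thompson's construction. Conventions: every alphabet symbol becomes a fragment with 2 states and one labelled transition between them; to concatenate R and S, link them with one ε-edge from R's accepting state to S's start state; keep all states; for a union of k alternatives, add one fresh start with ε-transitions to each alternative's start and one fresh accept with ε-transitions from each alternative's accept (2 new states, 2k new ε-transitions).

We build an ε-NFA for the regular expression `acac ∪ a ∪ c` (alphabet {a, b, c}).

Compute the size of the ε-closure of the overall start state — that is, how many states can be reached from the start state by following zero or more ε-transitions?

4

Let C(F) = |ε-closure(F.start)| within fragment F, and note whether F accepts ε. Symbol fragments have C = 1 and do not accept ε. Then:
  acac → |ε-closure| equals the left operand's closure size = 1 (its accept is not ε-reachable, so the closure stops there)
  acac ∪ a ∪ c → new start ε-reaches every alternative's start; none of them accept ε, so the new accept is not reached: |ε-closure| = 1 + 1 + 1 + 1 = 4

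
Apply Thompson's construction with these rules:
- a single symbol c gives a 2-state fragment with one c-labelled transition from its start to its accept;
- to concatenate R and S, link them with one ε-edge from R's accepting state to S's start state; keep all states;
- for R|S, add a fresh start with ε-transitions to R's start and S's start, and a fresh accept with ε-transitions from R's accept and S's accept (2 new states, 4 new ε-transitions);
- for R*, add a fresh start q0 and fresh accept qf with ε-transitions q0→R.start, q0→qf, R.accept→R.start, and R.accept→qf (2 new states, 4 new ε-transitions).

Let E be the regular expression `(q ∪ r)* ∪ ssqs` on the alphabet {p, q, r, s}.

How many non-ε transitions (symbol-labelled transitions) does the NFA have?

6

Recursing over subexpressions:
Each of the 6 symbol leaves contributes exactly 1 symbol transition.
  q ∪ r — 2 symbol transitions
  (q ∪ r)* — 2 symbol transitions
  ssqs — 4 symbol transitions
  (q ∪ r)* ∪ ssqs — 6 symbol transitions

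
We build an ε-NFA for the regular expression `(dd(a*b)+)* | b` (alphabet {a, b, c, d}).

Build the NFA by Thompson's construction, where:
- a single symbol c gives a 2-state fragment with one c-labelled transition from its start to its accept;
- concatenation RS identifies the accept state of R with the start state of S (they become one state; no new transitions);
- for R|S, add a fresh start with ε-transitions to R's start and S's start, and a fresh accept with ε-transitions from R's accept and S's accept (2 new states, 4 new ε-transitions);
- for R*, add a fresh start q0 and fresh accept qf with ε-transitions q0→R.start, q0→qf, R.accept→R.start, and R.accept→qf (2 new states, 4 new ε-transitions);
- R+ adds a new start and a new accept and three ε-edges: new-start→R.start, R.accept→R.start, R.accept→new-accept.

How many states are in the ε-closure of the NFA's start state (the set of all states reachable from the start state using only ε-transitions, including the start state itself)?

Let C(F) = |ε-closure(F.start)| within fragment F, and note whether F accepts ε. Symbol fragments have C = 1 and do not accept ε. Then:
  a* : C = 1 (new start) + 1 (body) + 1 (new accept) = 3
  a*b : C = 3 + (1−1) = 3 (closure spills across the concat boundary because the left factor accepts ε)
  (a*b)+ : C = 1 + 3 = 4 (the body doesn't accept ε, so the new accept is not reached)
  dd(a*b)+ : same as the first factor's closure: C = 1
  (dd(a*b)+)* : the star's fresh start ε-reaches both the body's start and the fresh accept: C = 2 + 1 = 3
  (dd(a*b)+)* | b : new start ε-reaches every alternative's start; at least one alternative accepts ε, so the union's new accept is reached too: C = 1 + 3 + 1 + 1 = 6

6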